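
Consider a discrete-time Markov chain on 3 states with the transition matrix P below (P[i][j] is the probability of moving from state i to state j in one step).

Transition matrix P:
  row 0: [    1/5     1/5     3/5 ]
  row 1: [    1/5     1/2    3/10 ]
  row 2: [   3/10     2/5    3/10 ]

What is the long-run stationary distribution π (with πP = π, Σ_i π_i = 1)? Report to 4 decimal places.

π = [0.2371, 0.3918, 0.3711]

Balance equations π_j = Σ_i π_i·P[i][j]:
  π_0 = 1/5·π_0 + 1/5·π_1 + 3/10·π_2
  π_1 = 1/5·π_0 + 1/2·π_1 + 2/5·π_2
  normalize: π_0 + π_1 + π_2 = 1
Solving the linear system gives exactly π = [23/97, 38/97, 36/97].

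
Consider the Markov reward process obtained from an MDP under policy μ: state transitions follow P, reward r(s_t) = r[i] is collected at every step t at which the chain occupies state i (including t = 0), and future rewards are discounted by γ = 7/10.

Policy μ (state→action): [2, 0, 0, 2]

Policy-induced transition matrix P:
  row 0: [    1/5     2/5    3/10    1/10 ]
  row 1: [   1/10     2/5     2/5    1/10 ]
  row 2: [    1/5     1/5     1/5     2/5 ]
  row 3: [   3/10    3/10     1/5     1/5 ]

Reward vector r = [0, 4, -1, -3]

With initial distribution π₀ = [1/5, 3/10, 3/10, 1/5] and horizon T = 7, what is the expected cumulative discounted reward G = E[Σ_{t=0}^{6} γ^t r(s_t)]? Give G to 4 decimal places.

G = 1.0920

t=0: π = [0.2000, 0.3000, 0.3000, 0.2000], E[r] = 0.3000, γ^t·E[r] = 0.300000, running G = 0.300000
t=1: π = [0.1900, 0.3200, 0.2800, 0.2100], E[r] = 0.3700, γ^t·E[r] = 0.259000, running G = 0.559000
t=2: π = [0.1890, 0.3230, 0.2830, 0.2050], E[r] = 0.3940, γ^t·E[r] = 0.193060, running G = 0.752060
t=3: π = [0.1882, 0.3229, 0.2835, 0.2054], E[r] = 0.3919, γ^t·E[r] = 0.134422, running G = 0.886482
t=4: π = [0.1883, 0.3228, 0.2834, 0.2056], E[r] = 0.3909, γ^t·E[r] = 0.093848, running G = 0.980330
t=5: π = [0.1883, 0.3228, 0.2834, 0.2056], E[r] = 0.3909, γ^t·E[r] = 0.065704, running G = 1.046033
t=6: π = [0.1883, 0.3228, 0.2834, 0.2056], E[r] = 0.3910, γ^t·E[r] = 0.045998, running G = 1.092031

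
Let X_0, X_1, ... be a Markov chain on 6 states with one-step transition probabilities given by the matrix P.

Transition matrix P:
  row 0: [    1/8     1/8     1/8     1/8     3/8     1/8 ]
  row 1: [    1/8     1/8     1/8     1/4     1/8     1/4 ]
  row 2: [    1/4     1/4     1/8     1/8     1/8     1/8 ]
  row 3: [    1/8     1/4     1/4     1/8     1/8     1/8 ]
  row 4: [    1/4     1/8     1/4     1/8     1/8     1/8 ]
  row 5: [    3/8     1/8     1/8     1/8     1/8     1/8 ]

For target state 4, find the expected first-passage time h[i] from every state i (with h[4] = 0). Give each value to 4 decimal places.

h = [4.4171, 5.8397, 5.6992, 5.8595, 0.0000, 5.5214]

First-step conditioning: h[4] = 0; for i ≠ 4, h[i] = 1 + Σ_k P[i][k]·h[k].
  h[0] = 1 + 1/8·h[0] + 1/8·h[1] + 1/8·h[2] + 1/8·h[3] + 1/8·h[5]
  h[1] = 1 + 1/8·h[0] + 1/8·h[1] + 1/8·h[2] + 1/4·h[3] + 1/4·h[5]
  h[2] = 1 + 1/4·h[0] + 1/4·h[1] + 1/8·h[2] + 1/8·h[3] + 1/8·h[5]
  h[3] = 1 + 1/8·h[0] + 1/4·h[1] + 1/4·h[2] + 1/8·h[3] + 1/8·h[5]
  h[5] = 1 + 3/8·h[0] + 1/8·h[1] + 1/8·h[2] + 1/8·h[3] + 1/8·h[5]
Solving the 5×5 linear system over states ≠ 4 gives exactly h = [4024/911, 5320/911, 5192/911, 5338/911, 0, 5030/911] (h[4] = 0 is the target).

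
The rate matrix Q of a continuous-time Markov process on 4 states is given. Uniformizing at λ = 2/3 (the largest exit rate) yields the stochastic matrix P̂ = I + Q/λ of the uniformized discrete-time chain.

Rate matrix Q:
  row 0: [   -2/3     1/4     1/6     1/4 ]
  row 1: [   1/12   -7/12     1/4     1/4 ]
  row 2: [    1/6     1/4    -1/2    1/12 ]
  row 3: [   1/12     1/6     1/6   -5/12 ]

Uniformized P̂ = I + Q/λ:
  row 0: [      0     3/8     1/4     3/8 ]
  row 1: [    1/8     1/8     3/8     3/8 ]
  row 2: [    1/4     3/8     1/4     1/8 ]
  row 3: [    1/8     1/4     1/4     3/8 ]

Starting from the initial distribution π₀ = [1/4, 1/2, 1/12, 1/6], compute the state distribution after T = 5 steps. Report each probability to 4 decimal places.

t=0: π = [0.2500, 0.5000, 0.0833, 0.1667]
t=1: π = [0.1042, 0.2292, 0.3125, 0.3542]
t=2: π = [0.1510, 0.2734, 0.2786, 0.2969]
t=3: π = [0.1410, 0.2695, 0.2842, 0.3053]
t=4: π = [0.1429, 0.2694, 0.2837, 0.3040]
t=5: π = [0.1426, 0.2696, 0.2837, 0.3041]

π = [0.1426, 0.2696, 0.2837, 0.3041]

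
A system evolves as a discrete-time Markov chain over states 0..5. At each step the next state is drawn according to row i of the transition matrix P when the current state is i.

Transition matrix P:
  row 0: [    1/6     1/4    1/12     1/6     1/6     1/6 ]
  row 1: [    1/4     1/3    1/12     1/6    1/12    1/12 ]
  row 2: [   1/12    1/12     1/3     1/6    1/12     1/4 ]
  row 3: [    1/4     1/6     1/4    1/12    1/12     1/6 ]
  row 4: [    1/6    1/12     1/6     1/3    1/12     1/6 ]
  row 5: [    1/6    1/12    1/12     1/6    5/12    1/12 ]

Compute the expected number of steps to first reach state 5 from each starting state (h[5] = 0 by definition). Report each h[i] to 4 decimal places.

First-step conditioning: h[5] = 0; for i ≠ 5, h[i] = 1 + Σ_k P[i][k]·h[k].
  h[0] = 1 + 1/6·h[0] + 1/4·h[1] + 1/12·h[2] + 1/6·h[3] + 1/6·h[4]
  h[1] = 1 + 1/4·h[0] + 1/3·h[1] + 1/12·h[2] + 1/6·h[3] + 1/12·h[4]
  h[2] = 1 + 1/12·h[0] + 1/12·h[1] + 1/3·h[2] + 1/6·h[3] + 1/12·h[4]
  h[3] = 1 + 1/4·h[0] + 1/6·h[1] + 1/4·h[2] + 1/12·h[3] + 1/12·h[4]
  h[4] = 1 + 1/6·h[0] + 1/12·h[1] + 1/6·h[2] + 1/3·h[3] + 1/12·h[4]
Solving the 5×5 linear system over states ≠ 5 gives exactly h = [1836/299, 10038/1495, 7998/1495, 8952/1495, 8922/1495, 0] (h[5] = 0 is the target).

h = [6.1405, 6.7144, 5.3498, 5.9880, 5.9679, 0.0000]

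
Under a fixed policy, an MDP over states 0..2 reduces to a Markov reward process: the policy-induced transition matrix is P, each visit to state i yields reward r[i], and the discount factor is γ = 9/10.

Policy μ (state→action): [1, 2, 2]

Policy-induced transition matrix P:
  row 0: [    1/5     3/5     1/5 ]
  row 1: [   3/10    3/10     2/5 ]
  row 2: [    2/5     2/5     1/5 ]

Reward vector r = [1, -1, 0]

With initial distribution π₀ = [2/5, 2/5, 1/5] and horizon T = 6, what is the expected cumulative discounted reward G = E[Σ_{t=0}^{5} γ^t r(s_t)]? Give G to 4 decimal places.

G = -0.4711

t=0: π = [0.4000, 0.4000, 0.2000], E[r] = 0.0000, γ^t·E[r] = 0.000000, running G = 0.000000
t=1: π = [0.2800, 0.4400, 0.2800], E[r] = -0.1600, γ^t·E[r] = -0.144000, running G = -0.144000
t=2: π = [0.3000, 0.4120, 0.2880], E[r] = -0.1120, γ^t·E[r] = -0.090720, running G = -0.234720
t=3: π = [0.2988, 0.4188, 0.2824], E[r] = -0.1200, γ^t·E[r] = -0.087480, running G = -0.322200
t=4: π = [0.2984, 0.4179, 0.2838], E[r] = -0.1195, γ^t·E[r] = -0.078417, running G = -0.400617
t=5: π = [0.2985, 0.4179, 0.2836], E[r] = -0.1193, γ^t·E[r] = -0.070471, running G = -0.471089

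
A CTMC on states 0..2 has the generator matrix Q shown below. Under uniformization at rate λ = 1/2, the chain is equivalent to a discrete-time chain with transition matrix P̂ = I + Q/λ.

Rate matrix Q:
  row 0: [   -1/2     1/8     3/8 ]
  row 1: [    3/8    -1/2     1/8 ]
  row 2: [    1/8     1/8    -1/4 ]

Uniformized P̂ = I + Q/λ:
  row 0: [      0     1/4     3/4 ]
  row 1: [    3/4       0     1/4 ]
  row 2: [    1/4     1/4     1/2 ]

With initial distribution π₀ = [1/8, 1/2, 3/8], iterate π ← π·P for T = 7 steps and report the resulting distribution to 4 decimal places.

π = [0.2803, 0.2000, 0.5198]

t=0: π = [0.1250, 0.5000, 0.3750]
t=1: π = [0.4688, 0.1250, 0.4063]
t=2: π = [0.1953, 0.2188, 0.5859]
t=3: π = [0.3105, 0.1953, 0.4941]
t=4: π = [0.2700, 0.2012, 0.5288]
t=5: π = [0.2831, 0.1997, 0.5172]
t=6: π = [0.2791, 0.2001, 0.5208]
t=7: π = [0.2803, 0.2000, 0.5198]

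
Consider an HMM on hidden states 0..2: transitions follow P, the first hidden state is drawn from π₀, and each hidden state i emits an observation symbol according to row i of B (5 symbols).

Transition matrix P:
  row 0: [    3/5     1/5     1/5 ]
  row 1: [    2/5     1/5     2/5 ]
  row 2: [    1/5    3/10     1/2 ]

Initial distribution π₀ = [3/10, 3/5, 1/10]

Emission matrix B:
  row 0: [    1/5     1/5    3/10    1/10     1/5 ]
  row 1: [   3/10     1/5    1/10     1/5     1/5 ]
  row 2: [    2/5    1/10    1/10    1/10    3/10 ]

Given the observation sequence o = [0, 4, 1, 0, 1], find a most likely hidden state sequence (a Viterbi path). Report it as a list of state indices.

t=0: δ = [6.000e-02, 1.800e-01, 4.000e-02]  (obs o_0=0)
t=1: δ = [1.440e-02, 7.200e-03, 2.160e-02]  ψ = [1, 1, 1]  (obs o_1=4)
t=2: δ = [1.728e-03, 1.296e-03, 1.080e-03]  ψ = [0, 2, 2]  (obs o_2=1)
t=3: δ = [2.074e-04, 1.037e-04, 2.160e-04]  ψ = [0, 0, 2]  (obs o_3=0)
t=4: δ = [2.488e-05, 1.296e-05, 1.080e-05]  ψ = [0, 2, 2]  (obs o_4=1)
backtrack: best end state = 0; path = [1, 0, 0, 0, 0]

path = [1, 0, 0, 0, 0]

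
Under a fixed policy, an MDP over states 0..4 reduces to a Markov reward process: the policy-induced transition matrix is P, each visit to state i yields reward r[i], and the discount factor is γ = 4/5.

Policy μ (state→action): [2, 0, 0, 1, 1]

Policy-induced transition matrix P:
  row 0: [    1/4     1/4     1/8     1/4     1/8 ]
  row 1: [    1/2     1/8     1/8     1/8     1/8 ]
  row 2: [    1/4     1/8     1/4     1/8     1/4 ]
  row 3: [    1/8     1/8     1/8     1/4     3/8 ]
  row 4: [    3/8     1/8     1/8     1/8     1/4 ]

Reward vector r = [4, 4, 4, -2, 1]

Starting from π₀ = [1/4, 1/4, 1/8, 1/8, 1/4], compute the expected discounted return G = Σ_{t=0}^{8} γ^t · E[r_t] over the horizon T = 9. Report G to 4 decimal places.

G = 10.0574

t=0: π = [0.2500, 0.2500, 0.1250, 0.1250, 0.2500], E[r] = 2.5000, γ^t·E[r] = 2.500000, running G = 2.500000
t=1: π = [0.3281, 0.1563, 0.1406, 0.1719, 0.2031], E[r] = 2.3594, γ^t·E[r] = 1.887500, running G = 4.387500
t=2: π = [0.2930, 0.1660, 0.1426, 0.1875, 0.2109], E[r] = 2.2422, γ^t·E[r] = 1.435000, running G = 5.822500
t=3: π = [0.2944, 0.1616, 0.1428, 0.1851, 0.2161], E[r] = 2.2415, γ^t·E[r] = 1.147625, running G = 6.970125
t=4: π = [0.2943, 0.1618, 0.1429, 0.1849, 0.2161], E[r] = 2.2420, γ^t·E[r] = 0.918325, running G = 7.888450
t=5: π = [0.2943, 0.1618, 0.1429, 0.1849, 0.2161], E[r] = 2.2423, γ^t·E[r] = 0.734746, running G = 8.623196
t=6: π = [0.2943, 0.1618, 0.1429, 0.1849, 0.2161], E[r] = 2.2423, γ^t·E[r] = 0.587799, running G = 9.210995
t=7: π = [0.2943, 0.1618, 0.1429, 0.1849, 0.2161], E[r] = 2.2423, γ^t·E[r] = 0.470239, running G = 9.681233
t=8: π = [0.2943, 0.1618, 0.1429, 0.1849, 0.2161], E[r] = 2.2423, γ^t·E[r] = 0.376191, running G = 10.057424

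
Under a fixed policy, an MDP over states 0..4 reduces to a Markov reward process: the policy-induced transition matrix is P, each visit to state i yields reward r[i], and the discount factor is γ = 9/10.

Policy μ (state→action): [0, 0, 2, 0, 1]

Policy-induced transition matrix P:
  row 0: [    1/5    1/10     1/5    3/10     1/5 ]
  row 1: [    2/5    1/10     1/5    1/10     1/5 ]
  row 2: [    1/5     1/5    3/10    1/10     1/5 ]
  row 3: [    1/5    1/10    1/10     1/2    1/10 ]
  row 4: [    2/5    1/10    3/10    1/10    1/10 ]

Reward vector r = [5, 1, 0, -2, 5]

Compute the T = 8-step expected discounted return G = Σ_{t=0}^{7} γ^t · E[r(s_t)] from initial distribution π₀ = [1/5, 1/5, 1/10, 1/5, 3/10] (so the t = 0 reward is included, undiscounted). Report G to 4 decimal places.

G = 10.4668

t=0: π = [0.2000, 0.2000, 0.1000, 0.2000, 0.3000], E[r] = 2.3000, γ^t·E[r] = 2.300000, running G = 2.300000
t=1: π = [0.3000, 0.1100, 0.2200, 0.2200, 0.1500], E[r] = 1.9200, γ^t·E[r] = 1.728000, running G = 4.028000
t=2: π = [0.2520, 0.1220, 0.2150, 0.2480, 0.1630], E[r] = 1.7010, γ^t·E[r] = 1.377810, running G = 5.405810
t=3: π = [0.2570, 0.1215, 0.2130, 0.2496, 0.1589], E[r] = 1.7018, γ^t·E[r] = 1.240612, running G = 6.646422
t=4: π = [0.2561, 0.1213, 0.2122, 0.2512, 0.1592], E[r] = 1.6950, γ^t·E[r] = 1.112070, running G = 7.758492
t=5: π = [0.2561, 0.1212, 0.2120, 0.2517, 0.1590], E[r] = 1.6931, γ^t·E[r] = 0.999731, running G = 8.758223
t=6: π = [0.2560, 0.1212, 0.2119, 0.2519, 0.1589], E[r] = 1.6922, γ^t·E[r] = 0.899327, running G = 9.657551
t=7: π = [0.2560, 0.1212, 0.2119, 0.2520, 0.1589], E[r] = 1.6920, γ^t·E[r] = 0.809265, running G = 10.466816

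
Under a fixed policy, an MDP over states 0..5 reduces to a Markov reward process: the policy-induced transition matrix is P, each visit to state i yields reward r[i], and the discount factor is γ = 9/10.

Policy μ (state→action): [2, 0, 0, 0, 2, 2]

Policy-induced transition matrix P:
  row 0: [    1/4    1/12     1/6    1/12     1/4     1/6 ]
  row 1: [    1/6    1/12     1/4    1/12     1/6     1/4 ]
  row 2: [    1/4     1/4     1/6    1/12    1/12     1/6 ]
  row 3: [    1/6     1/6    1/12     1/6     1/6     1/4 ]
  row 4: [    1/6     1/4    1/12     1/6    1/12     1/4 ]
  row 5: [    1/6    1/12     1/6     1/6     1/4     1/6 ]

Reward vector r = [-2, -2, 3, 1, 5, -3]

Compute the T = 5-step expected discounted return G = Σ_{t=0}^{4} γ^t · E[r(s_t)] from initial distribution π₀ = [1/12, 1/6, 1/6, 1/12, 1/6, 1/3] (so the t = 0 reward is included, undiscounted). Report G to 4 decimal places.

t=0: π = [0.0833, 0.1667, 0.1667, 0.0833, 0.1667, 0.3333], E[r] = -0.0833, γ^t·E[r] = -0.083333, running G = -0.083333
t=1: π = [0.1875, 0.1458, 0.1597, 0.1319, 0.1736, 0.2014], E[r] = 0.2083, γ^t·E[r] = 0.187500, running G = 0.104167
t=2: π = [0.1956, 0.1499, 0.1534, 0.1256, 0.1713, 0.2043], E[r] = 0.1383, γ^t·E[r] = 0.112031, running G = 0.216198
t=3: π = [0.1957, 0.1479, 0.1544, 0.1251, 0.1729, 0.2039], E[r] = 0.1540, γ^t·E[r] = 0.112289, running G = 0.328487
t=4: π = [0.1958, 0.1483, 0.1542, 0.1252, 0.1727, 0.2038], E[r] = 0.1513, γ^t·E[r] = 0.099249, running G = 0.427736

G = 0.4277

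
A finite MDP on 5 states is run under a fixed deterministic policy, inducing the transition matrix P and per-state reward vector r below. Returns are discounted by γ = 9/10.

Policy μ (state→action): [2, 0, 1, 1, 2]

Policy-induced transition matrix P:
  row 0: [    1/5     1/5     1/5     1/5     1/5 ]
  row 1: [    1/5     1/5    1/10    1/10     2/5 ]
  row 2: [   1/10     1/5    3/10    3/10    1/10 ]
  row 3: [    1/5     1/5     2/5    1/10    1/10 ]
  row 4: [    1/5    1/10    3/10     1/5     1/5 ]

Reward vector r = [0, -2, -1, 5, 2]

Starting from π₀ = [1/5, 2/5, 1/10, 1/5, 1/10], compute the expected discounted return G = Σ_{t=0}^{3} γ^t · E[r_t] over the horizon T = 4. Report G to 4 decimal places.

t=0: π = [0.2000, 0.4000, 0.1000, 0.2000, 0.1000], E[r] = 0.3000, γ^t·E[r] = 0.300000, running G = 0.300000
t=1: π = [0.1900, 0.1900, 0.2200, 0.1500, 0.2500], E[r] = 0.6500, γ^t·E[r] = 0.585000, running G = 0.885000
t=2: π = [0.1780, 0.1750, 0.2580, 0.1880, 0.2010], E[r] = 0.7340, γ^t·E[r] = 0.594540, running G = 1.479540
t=3: π = [0.1742, 0.1799, 0.2660, 0.1895, 0.1904], E[r] = 0.7025, γ^t·E[r] = 0.512123, running G = 1.991663

G = 1.9917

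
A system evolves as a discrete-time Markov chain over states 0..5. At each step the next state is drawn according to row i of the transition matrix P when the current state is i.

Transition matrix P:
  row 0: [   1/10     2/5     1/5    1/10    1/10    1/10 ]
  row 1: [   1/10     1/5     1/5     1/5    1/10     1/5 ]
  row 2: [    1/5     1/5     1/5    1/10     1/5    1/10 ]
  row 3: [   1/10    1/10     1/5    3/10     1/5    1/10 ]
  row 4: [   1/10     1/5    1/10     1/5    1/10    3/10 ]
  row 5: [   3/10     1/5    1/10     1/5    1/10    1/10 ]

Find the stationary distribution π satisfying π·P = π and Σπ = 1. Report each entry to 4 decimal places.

π = [0.1468, 0.2107, 0.1716, 0.1868, 0.1358, 0.1482]

Balance equations π_j = Σ_i π_i·P[i][j]:
  π_0 = 1/10·π_0 + 1/10·π_1 + 1/5·π_2 + 1/10·π_3 + 1/10·π_4 + 3/10·π_5
  π_1 = 2/5·π_0 + 1/5·π_1 + 1/5·π_2 + 1/10·π_3 + 1/5·π_4 + 1/5·π_5
  π_2 = 1/5·π_0 + 1/5·π_1 + 1/5·π_2 + 1/5·π_3 + 1/10·π_4 + 1/10·π_5
  π_3 = 1/10·π_0 + 1/5·π_1 + 1/10·π_2 + 3/10·π_3 + 1/5·π_4 + 1/5·π_5
  π_4 = 1/10·π_0 + 1/10·π_1 + 1/5·π_2 + 1/5·π_3 + 1/10·π_4 + 1/10·π_5
  normalize: π_0 + π_1 + π_2 + π_3 + π_4 + π_5 = 1
Solving the linear system gives exactly π = [154/1049, 221/1049, 180/1049, 196/1049, 285/2098, 311/2098].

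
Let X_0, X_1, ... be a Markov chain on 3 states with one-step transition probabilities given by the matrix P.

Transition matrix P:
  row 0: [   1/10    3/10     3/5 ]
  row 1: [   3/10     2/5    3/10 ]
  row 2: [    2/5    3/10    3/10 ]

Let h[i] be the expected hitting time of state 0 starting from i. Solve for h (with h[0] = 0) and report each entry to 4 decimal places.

First-step conditioning: h[0] = 0; for i ≠ 0, h[i] = 1 + Σ_k P[i][k]·h[k].
  h[1] = 1 + 2/5·h[1] + 3/10·h[2]
  h[2] = 1 + 3/10·h[1] + 3/10·h[2]
Solving the 2×2 linear system over states ≠ 0 gives exactly h = [0, 100/33, 30/11] (h[0] = 0 is the target).

h = [0.0000, 3.0303, 2.7273]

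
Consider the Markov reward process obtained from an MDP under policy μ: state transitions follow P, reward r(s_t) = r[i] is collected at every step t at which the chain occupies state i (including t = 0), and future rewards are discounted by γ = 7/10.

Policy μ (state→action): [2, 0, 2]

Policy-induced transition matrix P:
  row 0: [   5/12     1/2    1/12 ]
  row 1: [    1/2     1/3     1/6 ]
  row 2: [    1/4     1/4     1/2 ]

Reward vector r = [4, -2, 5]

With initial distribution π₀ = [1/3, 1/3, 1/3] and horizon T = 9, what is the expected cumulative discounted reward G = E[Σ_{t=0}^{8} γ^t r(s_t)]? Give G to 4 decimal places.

G = 6.6598

t=0: π = [0.3333, 0.3333, 0.3333], E[r] = 2.3333, γ^t·E[r] = 2.333333, running G = 2.333333
t=1: π = [0.3889, 0.3611, 0.2500], E[r] = 2.0833, γ^t·E[r] = 1.458333, running G = 3.791667
t=2: π = [0.4051, 0.3773, 0.2176], E[r] = 1.9537, γ^t·E[r] = 0.957315, running G = 4.748981
t=3: π = [0.4118, 0.3827, 0.2054], E[r] = 1.9091, γ^t·E[r] = 0.654836, running G = 5.403818
t=4: π = [0.4143, 0.3849, 0.2008], E[r] = 1.8917, γ^t·E[r] = 0.454198, running G = 5.858015
t=5: π = [0.4153, 0.3857, 0.1991], E[r] = 1.8852, γ^t·E[r] = 0.316841, running G = 6.174857
t=6: π = [0.4156, 0.3860, 0.1984], E[r] = 1.8827, γ^t·E[r] = 0.221497, running G = 6.396354
t=7: π = [0.4158, 0.3861, 0.1982], E[r] = 1.8818, γ^t·E[r] = 0.154971, running G = 6.551325
t=8: π = [0.4158, 0.3861, 0.1981], E[r] = 1.8814, γ^t·E[r] = 0.108459, running G = 6.659784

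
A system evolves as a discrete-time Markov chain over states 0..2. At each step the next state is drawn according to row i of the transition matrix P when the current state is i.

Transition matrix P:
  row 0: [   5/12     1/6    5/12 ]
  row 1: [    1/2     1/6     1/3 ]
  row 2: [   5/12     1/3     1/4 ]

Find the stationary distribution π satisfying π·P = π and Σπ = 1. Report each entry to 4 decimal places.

π = [0.4353, 0.2235, 0.3412]

Balance equations π_j = Σ_i π_i·P[i][j]:
  π_0 = 5/12·π_0 + 1/2·π_1 + 5/12·π_2
  π_1 = 1/6·π_0 + 1/6·π_1 + 1/3·π_2
  normalize: π_0 + π_1 + π_2 = 1
Solving the linear system gives exactly π = [37/85, 19/85, 29/85].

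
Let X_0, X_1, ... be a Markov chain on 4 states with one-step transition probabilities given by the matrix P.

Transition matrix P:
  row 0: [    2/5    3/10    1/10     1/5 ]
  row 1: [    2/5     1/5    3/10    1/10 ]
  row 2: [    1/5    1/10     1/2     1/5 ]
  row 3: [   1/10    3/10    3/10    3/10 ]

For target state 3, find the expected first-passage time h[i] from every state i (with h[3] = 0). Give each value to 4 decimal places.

First-step conditioning: h[3] = 0; for i ≠ 3, h[i] = 1 + Σ_k P[i][k]·h[k].
  h[0] = 1 + 2/5·h[0] + 3/10·h[1] + 1/10·h[2]
  h[1] = 1 + 2/5·h[0] + 1/5·h[1] + 3/10·h[2]
  h[2] = 1 + 1/5·h[0] + 1/10·h[1] + 1/2·h[2]
Solving the 3×3 linear system over states ≠ 3 gives exactly h = [175/31, 190/31, 170/31, 0] (h[3] = 0 is the target).

h = [5.6452, 6.1290, 5.4839, 0.0000]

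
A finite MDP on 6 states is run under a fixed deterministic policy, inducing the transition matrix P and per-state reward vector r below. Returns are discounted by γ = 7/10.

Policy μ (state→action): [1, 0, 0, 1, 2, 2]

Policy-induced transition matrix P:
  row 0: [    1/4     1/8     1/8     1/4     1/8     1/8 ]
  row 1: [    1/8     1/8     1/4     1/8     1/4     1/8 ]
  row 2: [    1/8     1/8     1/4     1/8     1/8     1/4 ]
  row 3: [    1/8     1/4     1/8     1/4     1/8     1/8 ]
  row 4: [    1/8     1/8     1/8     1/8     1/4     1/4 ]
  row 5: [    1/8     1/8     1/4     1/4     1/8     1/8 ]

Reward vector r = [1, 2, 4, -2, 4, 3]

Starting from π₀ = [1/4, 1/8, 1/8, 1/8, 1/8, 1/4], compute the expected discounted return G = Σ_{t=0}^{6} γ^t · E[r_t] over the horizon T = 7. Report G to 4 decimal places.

G = 5.9936

t=0: π = [0.2500, 0.1250, 0.1250, 0.1250, 0.1250, 0.2500], E[r] = 2.0000, γ^t·E[r] = 2.000000, running G = 2.000000
t=1: π = [0.1563, 0.1406, 0.1875, 0.2031, 0.1563, 0.1563], E[r] = 1.8750, γ^t·E[r] = 1.312500, running G = 3.312500
t=2: π = [0.1445, 0.1504, 0.1855, 0.1895, 0.1621, 0.1680], E[r] = 1.9609, γ^t·E[r] = 0.960859, running G = 4.273359
t=3: π = [0.1431, 0.1487, 0.1880, 0.1877, 0.1641, 0.1685], E[r] = 1.9785, γ^t·E[r] = 0.678631, running G = 4.951990
t=4: π = [0.1429, 0.1485, 0.1881, 0.1874, 0.1641, 0.1690], E[r] = 1.9810, γ^t·E[r] = 0.475628, running G = 5.427618
t=5: π = [0.1429, 0.1484, 0.1882, 0.1874, 0.1641, 0.1690], E[r] = 1.9811, γ^t·E[r] = 0.332957, running G = 5.760575
t=6: π = [0.1429, 0.1484, 0.1882, 0.1874, 0.1641, 0.1690], E[r] = 1.9811, γ^t·E[r] = 0.233070, running G = 5.993646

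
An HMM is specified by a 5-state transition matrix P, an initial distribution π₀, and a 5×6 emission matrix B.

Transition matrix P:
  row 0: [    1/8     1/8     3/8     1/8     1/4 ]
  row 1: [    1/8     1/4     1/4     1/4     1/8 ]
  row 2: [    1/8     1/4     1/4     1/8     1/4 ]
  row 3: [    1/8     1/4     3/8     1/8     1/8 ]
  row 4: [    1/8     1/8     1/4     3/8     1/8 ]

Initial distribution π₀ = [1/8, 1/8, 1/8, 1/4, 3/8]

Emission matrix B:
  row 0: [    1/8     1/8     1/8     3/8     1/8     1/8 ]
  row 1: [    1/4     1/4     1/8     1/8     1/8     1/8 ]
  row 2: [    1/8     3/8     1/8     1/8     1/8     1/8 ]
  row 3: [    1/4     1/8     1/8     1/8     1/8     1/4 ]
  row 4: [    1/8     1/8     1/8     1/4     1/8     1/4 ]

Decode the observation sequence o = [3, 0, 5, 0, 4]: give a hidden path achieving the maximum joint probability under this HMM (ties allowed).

t=0: δ = [4.688e-02, 1.562e-02, 1.562e-02, 3.125e-02, 9.375e-02]  (obs o_0=3)
t=1: δ = [1.465e-03, 2.930e-03, 2.930e-03, 8.789e-03, 1.465e-03]  ψ = [4, 4, 4, 4, 0]  (obs o_1=0)
t=2: δ = [1.373e-04, 2.747e-04, 4.120e-04, 2.747e-04, 2.747e-04]  ψ = [3, 3, 3, 3, 3]  (obs o_2=5)
t=3: δ = [6.437e-06, 2.575e-05, 1.287e-05, 2.575e-05, 1.287e-05]  ψ = [2, 2, 2, 4, 2]  (obs o_3=0)
t=4: δ = [4.023e-07, 8.047e-07, 1.207e-06, 8.047e-07, 4.023e-07]  ψ = [1, 1, 3, 1, 1]  (obs o_4=4)
backtrack: best end state = 2; path = [4, 3, 4, 3, 2]

path = [4, 3, 4, 3, 2]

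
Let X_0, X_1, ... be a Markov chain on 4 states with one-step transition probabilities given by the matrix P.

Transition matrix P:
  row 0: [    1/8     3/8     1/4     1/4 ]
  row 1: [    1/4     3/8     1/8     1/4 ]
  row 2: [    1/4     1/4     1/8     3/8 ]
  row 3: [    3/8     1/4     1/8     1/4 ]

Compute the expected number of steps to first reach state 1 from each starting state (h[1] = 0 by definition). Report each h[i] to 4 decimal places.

h = [3.1568, 0.0000, 3.5459, 3.5027]

First-step conditioning: h[1] = 0; for i ≠ 1, h[i] = 1 + Σ_k P[i][k]·h[k].
  h[0] = 1 + 1/8·h[0] + 1/4·h[2] + 1/4·h[3]
  h[2] = 1 + 1/4·h[0] + 1/8·h[2] + 3/8·h[3]
  h[3] = 1 + 3/8·h[0] + 1/8·h[2] + 1/4·h[3]
Solving the 3×3 linear system over states ≠ 1 gives exactly h = [584/185, 0, 656/185, 648/185] (h[1] = 0 is the target).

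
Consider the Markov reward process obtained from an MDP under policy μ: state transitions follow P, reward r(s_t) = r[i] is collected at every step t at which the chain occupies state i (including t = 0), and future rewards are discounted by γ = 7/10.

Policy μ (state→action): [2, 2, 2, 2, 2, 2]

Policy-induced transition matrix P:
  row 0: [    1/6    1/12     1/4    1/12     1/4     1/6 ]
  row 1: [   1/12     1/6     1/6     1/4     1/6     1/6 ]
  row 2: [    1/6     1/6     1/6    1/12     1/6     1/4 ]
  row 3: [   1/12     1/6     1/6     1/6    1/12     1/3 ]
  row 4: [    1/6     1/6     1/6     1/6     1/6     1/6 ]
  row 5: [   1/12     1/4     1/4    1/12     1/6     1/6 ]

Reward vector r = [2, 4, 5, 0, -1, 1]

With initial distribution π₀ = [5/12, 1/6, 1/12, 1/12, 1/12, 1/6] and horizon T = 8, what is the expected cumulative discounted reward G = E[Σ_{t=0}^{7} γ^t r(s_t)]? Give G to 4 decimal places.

G = 6.1522

t=0: π = [0.4167, 0.1667, 0.0833, 0.0833, 0.0833, 0.1667], E[r] = 2.0000, γ^t·E[r] = 2.000000, running G = 2.000000
t=1: π = [0.1319, 0.1458, 0.2153, 0.1250, 0.1944, 0.1875], E[r] = 1.9167, γ^t·E[r] = 1.341667, running G = 3.341667
t=2: π = [0.1285, 0.1713, 0.1933, 0.1343, 0.1672, 0.2054], E[r] = 1.9468, γ^t·E[r] = 0.953912, running G = 4.295579
t=3: π = [0.1241, 0.1731, 0.1945, 0.1370, 0.1662, 0.2052], E[r] = 1.9519, γ^t·E[r] = 0.669508, running G = 4.965087
t=4: π = [0.1237, 0.1734, 0.1941, 0.1374, 0.1656, 0.2057], E[r] = 1.9518, γ^t·E[r] = 0.468623, running G = 5.433710
t=5: π = [0.1236, 0.1735, 0.1941, 0.1375, 0.1655, 0.2057], E[r] = 1.9521, γ^t·E[r] = 0.328082, running G = 5.761792
t=6: π = [0.1236, 0.1735, 0.1941, 0.1375, 0.1655, 0.2058], E[r] = 1.9521, γ^t·E[r] = 0.229659, running G = 5.991451
t=7: π = [0.1236, 0.1735, 0.1941, 0.1375, 0.1655, 0.2058], E[r] = 1.9521, γ^t·E[r] = 0.160762, running G = 6.152213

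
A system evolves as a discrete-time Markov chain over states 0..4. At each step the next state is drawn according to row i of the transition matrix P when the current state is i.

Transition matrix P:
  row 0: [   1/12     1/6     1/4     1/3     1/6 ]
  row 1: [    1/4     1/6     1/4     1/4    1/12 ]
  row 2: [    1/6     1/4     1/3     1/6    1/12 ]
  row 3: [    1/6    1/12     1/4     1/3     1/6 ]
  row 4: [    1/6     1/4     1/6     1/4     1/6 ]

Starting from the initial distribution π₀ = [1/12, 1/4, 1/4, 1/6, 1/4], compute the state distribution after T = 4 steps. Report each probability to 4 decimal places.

π = [0.1675, 0.1772, 0.2609, 0.2642, 0.1302]

t=0: π = [0.0833, 0.2500, 0.2500, 0.1667, 0.2500]
t=1: π = [0.1806, 0.1944, 0.2500, 0.2500, 0.1250]
t=2: π = [0.1678, 0.1771, 0.2604, 0.2650, 0.1296]
t=3: π = [0.1674, 0.1771, 0.2609, 0.2644, 0.1302]
t=4: π = [0.1675, 0.1772, 0.2609, 0.2642, 0.1302]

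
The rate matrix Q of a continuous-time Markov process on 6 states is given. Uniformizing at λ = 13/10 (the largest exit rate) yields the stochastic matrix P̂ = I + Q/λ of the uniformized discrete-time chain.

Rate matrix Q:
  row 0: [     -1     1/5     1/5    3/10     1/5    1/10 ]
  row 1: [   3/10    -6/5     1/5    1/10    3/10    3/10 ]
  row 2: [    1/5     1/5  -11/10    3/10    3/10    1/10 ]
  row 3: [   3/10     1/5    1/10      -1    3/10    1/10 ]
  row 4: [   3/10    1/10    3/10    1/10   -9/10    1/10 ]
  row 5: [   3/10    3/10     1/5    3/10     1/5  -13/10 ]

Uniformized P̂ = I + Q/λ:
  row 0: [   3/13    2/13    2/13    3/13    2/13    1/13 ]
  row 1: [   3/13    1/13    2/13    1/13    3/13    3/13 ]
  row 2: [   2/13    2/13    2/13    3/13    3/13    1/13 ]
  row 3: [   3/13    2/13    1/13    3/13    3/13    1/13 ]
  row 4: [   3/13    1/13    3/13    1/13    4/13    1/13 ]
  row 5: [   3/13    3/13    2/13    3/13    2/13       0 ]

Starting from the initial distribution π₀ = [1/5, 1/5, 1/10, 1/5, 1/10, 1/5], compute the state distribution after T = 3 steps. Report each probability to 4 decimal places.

t=0: π = [0.2000, 0.2000, 0.1000, 0.2000, 0.1000, 0.2000]
t=1: π = [0.2231, 0.1462, 0.1462, 0.1846, 0.2077, 0.0923]
t=2: π = [0.2195, 0.1337, 0.1556, 0.1763, 0.2225, 0.0923]
t=3: π = [0.2188, 0.1335, 0.1574, 0.1760, 0.2239, 0.0904]

π = [0.2188, 0.1335, 0.1574, 0.1760, 0.2239, 0.0904]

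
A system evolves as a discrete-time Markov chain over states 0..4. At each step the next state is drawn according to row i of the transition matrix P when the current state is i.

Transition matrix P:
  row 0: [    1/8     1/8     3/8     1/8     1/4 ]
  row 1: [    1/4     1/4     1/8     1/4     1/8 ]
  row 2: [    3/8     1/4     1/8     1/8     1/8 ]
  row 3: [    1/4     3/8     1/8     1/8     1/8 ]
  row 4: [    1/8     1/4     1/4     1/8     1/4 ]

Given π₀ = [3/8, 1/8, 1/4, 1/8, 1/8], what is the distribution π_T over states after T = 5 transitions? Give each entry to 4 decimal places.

t=0: π = [0.3750, 0.1250, 0.2500, 0.1250, 0.1250]
t=1: π = [0.2188, 0.2188, 0.2344, 0.1406, 0.1875]
t=2: π = [0.2285, 0.2402, 0.2031, 0.1523, 0.1758]
t=3: π = [0.2249, 0.2405, 0.2041, 0.1550, 0.1755]
t=4: π = [0.2255, 0.2413, 0.2032, 0.1551, 0.1750]
t=5: π = [0.2253, 0.2412, 0.2032, 0.1552, 0.1751]

π = [0.2253, 0.2412, 0.2032, 0.1552, 0.1751]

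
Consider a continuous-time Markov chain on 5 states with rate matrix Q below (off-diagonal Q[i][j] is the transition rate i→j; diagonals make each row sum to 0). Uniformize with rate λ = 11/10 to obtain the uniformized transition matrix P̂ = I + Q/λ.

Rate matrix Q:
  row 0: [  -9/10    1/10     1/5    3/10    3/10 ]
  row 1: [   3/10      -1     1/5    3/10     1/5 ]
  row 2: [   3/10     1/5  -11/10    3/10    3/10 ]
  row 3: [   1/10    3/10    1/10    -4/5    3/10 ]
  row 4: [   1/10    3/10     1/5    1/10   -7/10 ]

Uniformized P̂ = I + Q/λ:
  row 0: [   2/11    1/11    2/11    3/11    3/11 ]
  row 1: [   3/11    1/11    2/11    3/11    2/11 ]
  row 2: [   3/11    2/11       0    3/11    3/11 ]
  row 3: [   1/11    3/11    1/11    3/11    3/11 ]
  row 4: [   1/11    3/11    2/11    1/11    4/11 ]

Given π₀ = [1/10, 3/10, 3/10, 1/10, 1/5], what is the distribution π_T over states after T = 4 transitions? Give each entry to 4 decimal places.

t=0: π = [0.1000, 0.3000, 0.3000, 0.1000, 0.2000]
t=1: π = [0.2091, 0.1727, 0.1182, 0.2364, 0.2636]
t=2: π = [0.1628, 0.1926, 0.1388, 0.2248, 0.2810]
t=3: π = [0.1660, 0.1955, 0.1361, 0.2216, 0.2808]
t=4: π = [0.1663, 0.1946, 0.1369, 0.2217, 0.2805]

π = [0.1663, 0.1946, 0.1369, 0.2217, 0.2805]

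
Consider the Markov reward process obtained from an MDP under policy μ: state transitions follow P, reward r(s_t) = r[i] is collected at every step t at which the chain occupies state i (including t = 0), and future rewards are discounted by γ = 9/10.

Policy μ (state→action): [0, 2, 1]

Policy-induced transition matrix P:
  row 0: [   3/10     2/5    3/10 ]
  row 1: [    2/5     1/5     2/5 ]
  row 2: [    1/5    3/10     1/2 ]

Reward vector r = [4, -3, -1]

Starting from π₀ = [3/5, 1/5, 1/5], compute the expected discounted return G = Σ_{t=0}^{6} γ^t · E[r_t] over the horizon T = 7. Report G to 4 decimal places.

G = 0.9682

t=0: π = [0.6000, 0.2000, 0.2000], E[r] = 1.6000, γ^t·E[r] = 1.600000, running G = 1.600000
t=1: π = [0.3000, 0.3400, 0.3600], E[r] = -0.1800, γ^t·E[r] = -0.162000, running G = 1.438000
t=2: π = [0.2980, 0.2960, 0.4060], E[r] = -0.1020, γ^t·E[r] = -0.082620, running G = 1.355380
t=3: π = [0.2890, 0.3002, 0.4108], E[r] = -0.1554, γ^t·E[r] = -0.113287, running G = 1.242093
t=4: π = [0.2889, 0.2989, 0.4122], E[r] = -0.1531, γ^t·E[r] = -0.100423, running G = 1.141671
t=5: π = [0.2887, 0.2990, 0.4123], E[r] = -0.1547, γ^t·E[r] = -0.091326, running G = 1.050344
t=6: π = [0.2887, 0.2990, 0.4124], E[r] = -0.1546, γ^t·E[r] = -0.082156, running G = 0.968188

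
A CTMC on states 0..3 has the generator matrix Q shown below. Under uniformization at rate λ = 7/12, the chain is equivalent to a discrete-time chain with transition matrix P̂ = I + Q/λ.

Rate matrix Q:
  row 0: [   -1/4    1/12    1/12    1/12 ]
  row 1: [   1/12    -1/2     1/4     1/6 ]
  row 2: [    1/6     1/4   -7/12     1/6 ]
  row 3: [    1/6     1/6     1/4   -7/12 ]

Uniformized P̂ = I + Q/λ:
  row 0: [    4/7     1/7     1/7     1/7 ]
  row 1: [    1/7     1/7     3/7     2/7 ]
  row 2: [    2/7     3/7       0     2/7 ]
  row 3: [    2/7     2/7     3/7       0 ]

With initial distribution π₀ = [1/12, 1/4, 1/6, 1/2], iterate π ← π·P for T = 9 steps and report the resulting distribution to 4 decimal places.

π = [0.3531, 0.2345, 0.2294, 0.1830]

t=0: π = [0.0833, 0.2500, 0.1667, 0.5000]
t=1: π = [0.2738, 0.2619, 0.3333, 0.1310]
t=2: π = [0.3265, 0.2568, 0.2075, 0.2092]
t=3: π = [0.3423, 0.2320, 0.2464, 0.1793]
t=4: π = [0.3504, 0.2389, 0.2252, 0.1856]
t=5: π = [0.3517, 0.2337, 0.2320, 0.1826]
t=6: π = [0.3528, 0.2352, 0.2287, 0.1833]
t=7: π = [0.3529, 0.2344, 0.2298, 0.1829]
t=8: π = [0.3531, 0.2346, 0.2293, 0.1830]
t=9: π = [0.3531, 0.2345, 0.2294, 0.1830]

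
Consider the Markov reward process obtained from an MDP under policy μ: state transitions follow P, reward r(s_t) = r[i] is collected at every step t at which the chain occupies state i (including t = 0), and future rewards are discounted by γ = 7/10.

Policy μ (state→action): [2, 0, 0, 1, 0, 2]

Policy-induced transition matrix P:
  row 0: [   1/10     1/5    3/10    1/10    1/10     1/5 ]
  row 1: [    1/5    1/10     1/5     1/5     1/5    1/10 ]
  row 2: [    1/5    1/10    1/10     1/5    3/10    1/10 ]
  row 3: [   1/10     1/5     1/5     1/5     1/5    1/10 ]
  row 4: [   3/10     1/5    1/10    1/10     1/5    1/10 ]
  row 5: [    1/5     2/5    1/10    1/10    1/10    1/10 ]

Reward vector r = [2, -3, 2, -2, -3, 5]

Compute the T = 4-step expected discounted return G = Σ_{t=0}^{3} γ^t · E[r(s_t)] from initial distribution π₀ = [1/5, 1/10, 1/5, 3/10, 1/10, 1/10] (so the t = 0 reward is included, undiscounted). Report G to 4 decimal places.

G = -0.1394

t=0: π = [0.2000, 0.1000, 0.2000, 0.3000, 0.1000, 0.1000], E[r] = 0.1000, γ^t·E[r] = 0.100000, running G = 0.100000
t=1: π = [0.1600, 0.1900, 0.1800, 0.1600, 0.1900, 0.1200], E[r] = -0.1800, γ^t·E[r] = -0.126000, running G = -0.026000
t=2: π = [0.1870, 0.1870, 0.1670, 0.1530, 0.1900, 0.1160], E[r] = -0.1490, γ^t·E[r] = -0.073010, running G = -0.099010
t=3: π = [0.1850, 0.1878, 0.1714, 0.1507, 0.1864, 0.1187], E[r] = -0.1177, γ^t·E[r] = -0.040371, running G = -0.139381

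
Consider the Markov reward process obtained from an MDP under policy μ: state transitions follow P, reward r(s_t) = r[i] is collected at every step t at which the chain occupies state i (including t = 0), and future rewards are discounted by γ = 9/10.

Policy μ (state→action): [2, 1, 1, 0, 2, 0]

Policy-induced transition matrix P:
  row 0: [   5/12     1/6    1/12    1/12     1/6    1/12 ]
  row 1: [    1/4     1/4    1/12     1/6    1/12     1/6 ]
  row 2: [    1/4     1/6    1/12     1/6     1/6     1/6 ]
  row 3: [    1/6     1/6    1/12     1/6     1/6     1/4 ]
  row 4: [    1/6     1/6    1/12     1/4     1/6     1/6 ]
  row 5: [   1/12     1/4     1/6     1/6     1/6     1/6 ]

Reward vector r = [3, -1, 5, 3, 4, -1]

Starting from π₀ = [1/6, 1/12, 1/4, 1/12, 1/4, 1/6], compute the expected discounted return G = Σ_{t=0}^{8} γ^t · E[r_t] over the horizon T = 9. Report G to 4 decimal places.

t=0: π = [0.1667, 0.0833, 0.2500, 0.0833, 0.2500, 0.1667], E[r] = 2.7500, γ^t·E[r] = 2.750000, running G = 2.750000
t=1: π = [0.2222, 0.1875, 0.0972, 0.1736, 0.1597, 0.1597], E[r] = 1.9653, γ^t·E[r] = 1.768750, running G = 4.518750
t=2: π = [0.2326, 0.1956, 0.0966, 0.1615, 0.1510, 0.1626], E[r] = 1.9115, γ^t·E[r] = 1.548281, running G = 6.067031
t=3: π = [0.2356, 0.1965, 0.0969, 0.1599, 0.1504, 0.1607], E[r] = 1.9151, γ^t·E[r] = 1.396125, running G = 7.463156
t=4: π = [0.2366, 0.1964, 0.0967, 0.1596, 0.1503, 0.1604], E[r] = 1.9166, γ^t·E[r] = 1.257470, running G = 8.720626
t=5: π = [0.2369, 0.1964, 0.0967, 0.1595, 0.1503, 0.1602], E[r] = 1.9171, γ^t·E[r] = 1.132037, running G = 9.852663
t=6: π = [0.2370, 0.1964, 0.0967, 0.1595, 0.1503, 0.1602], E[r] = 1.9173, γ^t·E[r] = 1.018914, running G = 10.871577
t=7: π = [0.2370, 0.1964, 0.0967, 0.1594, 0.1503, 0.1602], E[r] = 1.9173, γ^t·E[r] = 0.917042, running G = 11.788619
t=8: π = [0.2370, 0.1964, 0.0967, 0.1594, 0.1503, 0.1602], E[r] = 1.9173, γ^t·E[r] = 0.825342, running G = 12.613961

G = 12.6140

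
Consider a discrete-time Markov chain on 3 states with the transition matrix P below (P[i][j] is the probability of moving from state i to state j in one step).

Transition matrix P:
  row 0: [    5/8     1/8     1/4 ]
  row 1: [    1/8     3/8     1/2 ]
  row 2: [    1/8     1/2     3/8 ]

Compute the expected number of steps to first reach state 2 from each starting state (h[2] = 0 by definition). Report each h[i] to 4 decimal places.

h = [3.4286, 2.2857, 0.0000]

First-step conditioning: h[2] = 0; for i ≠ 2, h[i] = 1 + Σ_k P[i][k]·h[k].
  h[0] = 1 + 5/8·h[0] + 1/8·h[1]
  h[1] = 1 + 1/8·h[0] + 3/8·h[1]
Solving the 2×2 linear system over states ≠ 2 gives exactly h = [24/7, 16/7, 0] (h[2] = 0 is the target).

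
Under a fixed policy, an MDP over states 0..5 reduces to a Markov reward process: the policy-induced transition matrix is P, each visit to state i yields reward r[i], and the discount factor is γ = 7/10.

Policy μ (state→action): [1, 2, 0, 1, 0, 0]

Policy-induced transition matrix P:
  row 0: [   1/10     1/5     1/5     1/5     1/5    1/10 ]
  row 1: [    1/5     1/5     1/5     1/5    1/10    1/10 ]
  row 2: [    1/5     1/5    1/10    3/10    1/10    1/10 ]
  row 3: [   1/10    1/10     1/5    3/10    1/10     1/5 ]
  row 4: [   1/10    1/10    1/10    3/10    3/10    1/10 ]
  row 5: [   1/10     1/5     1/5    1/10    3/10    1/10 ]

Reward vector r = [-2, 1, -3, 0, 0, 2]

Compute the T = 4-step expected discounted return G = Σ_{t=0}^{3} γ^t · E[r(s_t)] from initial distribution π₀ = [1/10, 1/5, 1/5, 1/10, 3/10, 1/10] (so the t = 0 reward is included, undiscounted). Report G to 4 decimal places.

t=0: π = [0.1000, 0.2000, 0.2000, 0.1000, 0.3000, 0.1000], E[r] = -0.4000, γ^t·E[r] = -0.400000, running G = -0.400000
t=1: π = [0.1400, 0.1600, 0.1500, 0.2500, 0.1900, 0.1100], E[r] = -0.3500, γ^t·E[r] = -0.245000, running G = -0.645000
t=2: π = [0.1310, 0.1560, 0.1660, 0.2480, 0.1740, 0.1250], E[r] = -0.3540, γ^t·E[r] = -0.173460, running G = -0.818460
t=3: π = [0.1322, 0.1578, 0.1660, 0.2463, 0.1729, 0.1248], E[r] = -0.3550, γ^t·E[r] = -0.121765, running G = -0.940225

G = -0.9402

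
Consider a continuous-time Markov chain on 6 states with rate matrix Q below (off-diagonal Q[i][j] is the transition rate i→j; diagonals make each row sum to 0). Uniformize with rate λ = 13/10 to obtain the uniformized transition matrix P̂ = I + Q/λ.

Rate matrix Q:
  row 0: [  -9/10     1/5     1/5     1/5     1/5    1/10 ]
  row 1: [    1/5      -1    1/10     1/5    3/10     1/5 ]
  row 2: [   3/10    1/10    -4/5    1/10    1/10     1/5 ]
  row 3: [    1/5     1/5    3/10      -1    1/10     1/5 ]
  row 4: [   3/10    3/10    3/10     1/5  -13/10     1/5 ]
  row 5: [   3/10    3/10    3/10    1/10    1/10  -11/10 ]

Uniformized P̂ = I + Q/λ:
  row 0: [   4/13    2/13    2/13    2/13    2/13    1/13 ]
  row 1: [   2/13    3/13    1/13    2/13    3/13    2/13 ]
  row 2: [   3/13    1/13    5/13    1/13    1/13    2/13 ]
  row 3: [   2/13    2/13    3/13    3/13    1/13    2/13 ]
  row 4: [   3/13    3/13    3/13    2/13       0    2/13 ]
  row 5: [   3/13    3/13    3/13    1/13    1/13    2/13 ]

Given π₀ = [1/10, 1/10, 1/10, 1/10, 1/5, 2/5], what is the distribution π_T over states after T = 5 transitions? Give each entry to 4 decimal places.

π = [0.2245, 0.1689, 0.2216, 0.1368, 0.1116, 0.1366]

t=0: π = [0.1000, 0.1000, 0.1000, 0.1000, 0.2000, 0.4000]
t=1: π = [0.2231, 0.2000, 0.2231, 0.1231, 0.0846, 0.1462]
t=2: π = [0.2231, 0.1698, 0.2172, 0.1349, 0.1183, 0.1367]
t=3: π = [0.2245, 0.1698, 0.2209, 0.1370, 0.1111, 0.1367]
t=4: π = [0.2244, 0.1690, 0.2214, 0.1369, 0.1118, 0.1366]
t=5: π = [0.2245, 0.1689, 0.2216, 0.1368, 0.1116, 0.1366]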